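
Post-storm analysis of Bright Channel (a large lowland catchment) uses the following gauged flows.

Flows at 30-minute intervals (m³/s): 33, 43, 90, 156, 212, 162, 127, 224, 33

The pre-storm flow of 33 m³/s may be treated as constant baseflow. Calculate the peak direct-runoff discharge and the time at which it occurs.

Subtracting baseflow gives direct-runoff ordinates: 0.0, 10.0, 57.0, 123.0, 179.0, 129.0, 94.0, 191.0, 0.0 m³/s.
The maximum is 191.0 m³/s, occurring at the reading for t = 3.5 h.

Q_p = 191.0 m³/s at t = 3.5 h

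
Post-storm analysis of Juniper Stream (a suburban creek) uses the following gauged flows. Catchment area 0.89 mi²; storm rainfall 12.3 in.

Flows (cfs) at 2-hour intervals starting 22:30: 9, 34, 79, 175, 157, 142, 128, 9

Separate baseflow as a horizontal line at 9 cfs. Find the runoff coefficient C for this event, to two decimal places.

C ≈ 0.19

ΣQ_DR = 661.0 cfs; V = ΣQ_DR·Δt = 4.759 × 10^6 ft³.
Runoff depth d = V / A = 2.302 in.
C = d / P = 2.302 / 12.3 = 0.19.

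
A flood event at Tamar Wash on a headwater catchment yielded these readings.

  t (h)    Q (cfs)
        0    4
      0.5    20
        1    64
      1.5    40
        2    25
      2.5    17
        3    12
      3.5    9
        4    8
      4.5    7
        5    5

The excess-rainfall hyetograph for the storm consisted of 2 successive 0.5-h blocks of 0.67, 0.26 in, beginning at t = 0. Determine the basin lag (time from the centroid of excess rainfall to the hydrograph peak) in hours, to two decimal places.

Centroid of excess rainfall: t_c = Σ P_i·t̄_i / ΣP_i = 0.3898 h (block centres at 0.25, 0.75 h).
Hydrograph peak occurs at t = 1 h, so basin lag t_L = 1 − 0.3898 = 0.61 h.

t_L ≈ 0.61 h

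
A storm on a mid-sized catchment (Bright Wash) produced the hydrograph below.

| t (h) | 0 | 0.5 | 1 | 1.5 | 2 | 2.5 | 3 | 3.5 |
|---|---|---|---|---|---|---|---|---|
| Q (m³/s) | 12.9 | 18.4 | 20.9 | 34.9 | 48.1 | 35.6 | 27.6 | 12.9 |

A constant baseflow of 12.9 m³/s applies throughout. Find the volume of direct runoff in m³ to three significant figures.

V ≈ 1.95 × 10^5 m³

Direct-runoff ordinates (Q − Q_b): 0.0, 5.5, 8.0, 22.0, 35.2, 22.7, 14.7, 0.0 m³/s.
ΣQ_DR = 108.1 m³/s.
With Δt = 0.5 h = 1800 s, V = ΣQ_DR · Δt = 108.1 × 1800 = 1.95 × 10^5 m³.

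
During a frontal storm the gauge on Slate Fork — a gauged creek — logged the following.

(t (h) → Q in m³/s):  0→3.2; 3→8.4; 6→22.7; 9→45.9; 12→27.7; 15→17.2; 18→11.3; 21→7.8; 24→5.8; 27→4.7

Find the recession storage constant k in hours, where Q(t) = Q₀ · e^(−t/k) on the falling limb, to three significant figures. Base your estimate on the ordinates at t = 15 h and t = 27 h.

k ≈ 9.25 h

On the falling limb, Q drops from 17.2 to 4.7 m³/s between t = 15 h and t = 27 h (Δt = 12 h).
k = −Δt / ln(Q₂/Q₁) = −12 / ln(4.7/17.2) = 9.25 h.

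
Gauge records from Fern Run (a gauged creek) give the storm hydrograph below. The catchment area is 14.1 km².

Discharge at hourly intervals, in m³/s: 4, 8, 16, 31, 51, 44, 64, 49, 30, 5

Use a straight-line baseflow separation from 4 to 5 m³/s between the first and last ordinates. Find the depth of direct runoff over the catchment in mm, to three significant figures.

Direct runoff: 0.00, 3.89, 11.78, 26.67, 46.56, 39.44, 59.33, 44.22, 25.11, 0.00 m³/s; ΣQ_DR = 257.0 m³/s.
V = ΣQ_DR · Δt = 257.0 × 3600 s = 9.252 × 10^5 m³.
Over A = 14.1 km², depth = V / A = 65.6 mm.

d ≈ 65.6 mm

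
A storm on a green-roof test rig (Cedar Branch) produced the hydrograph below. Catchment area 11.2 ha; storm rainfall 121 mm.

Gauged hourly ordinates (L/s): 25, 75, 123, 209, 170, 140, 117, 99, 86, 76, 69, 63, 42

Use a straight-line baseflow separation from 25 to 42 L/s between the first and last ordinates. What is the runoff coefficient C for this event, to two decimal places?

ΣQ_DR = 858.5 L/s; V = ΣQ_DR·Δt = 3.091 × 10^6 L.
Runoff depth d = V / A = 27.59 mm.
C = d / P = 27.59 / 121 = 0.23.

C ≈ 0.23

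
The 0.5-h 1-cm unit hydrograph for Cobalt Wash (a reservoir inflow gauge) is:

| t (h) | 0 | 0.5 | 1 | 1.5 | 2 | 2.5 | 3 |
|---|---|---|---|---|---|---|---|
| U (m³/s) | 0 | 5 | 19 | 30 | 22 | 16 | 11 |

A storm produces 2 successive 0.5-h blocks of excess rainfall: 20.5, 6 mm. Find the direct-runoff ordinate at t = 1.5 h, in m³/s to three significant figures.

By discrete convolution, Q_j = Σ (P_i / 10 mm) · U_{j−i}.
At t = 1.5 h (j=3): Q = (20.5/10)·30 + (6/10)·19 = 72.9 m³/s.

Q ≈ 72.9 m³/s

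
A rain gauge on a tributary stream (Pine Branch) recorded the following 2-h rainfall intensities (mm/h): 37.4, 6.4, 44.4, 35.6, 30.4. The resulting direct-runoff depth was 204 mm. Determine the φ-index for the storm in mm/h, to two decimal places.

Only the 4 blocks with intensity above φ contribute runoff: 37.4, 44.4, 35.6, 30.4 mm/h.
Σ(I−φ)·Δt = d  ⇒  (37.4+44.4+35.6+30.4 − 4φ)·2 = 204
φ = (147.8 − 204/2) / 4 = 11.45 mm/h.

φ ≈ 11.45 mm/h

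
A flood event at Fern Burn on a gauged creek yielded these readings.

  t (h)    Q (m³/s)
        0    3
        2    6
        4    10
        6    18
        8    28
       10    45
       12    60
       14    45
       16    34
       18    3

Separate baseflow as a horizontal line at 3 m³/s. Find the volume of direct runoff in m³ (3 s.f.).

Direct-runoff ordinates (Q − Q_b): 0.0, 3.0, 7.0, 15.0, 25.0, 42.0, 57.0, 42.0, 31.0, 0.0 m³/s.
ΣQ_DR = 222.0 m³/s.
With Δt = 2 h = 7200 s, V = ΣQ_DR · Δt = 222.0 × 7200 = 1.60 × 10^6 m³.

V ≈ 1.60 × 10^6 m³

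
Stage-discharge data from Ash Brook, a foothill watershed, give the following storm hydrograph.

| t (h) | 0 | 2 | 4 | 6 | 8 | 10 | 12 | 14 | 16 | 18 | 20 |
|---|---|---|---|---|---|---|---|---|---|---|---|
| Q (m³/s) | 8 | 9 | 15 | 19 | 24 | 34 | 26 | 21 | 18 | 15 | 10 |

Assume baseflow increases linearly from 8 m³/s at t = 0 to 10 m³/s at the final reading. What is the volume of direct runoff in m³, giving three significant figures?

V ≈ 7.20 × 10^5 m³

Direct-runoff ordinates (Q − Q_b): 0.00, 0.80, 6.60, 10.40, 15.20, 25.00, 16.80, 11.60, 8.40, 5.20, 0.00 m³/s.
ΣQ_DR = 100.0 m³/s.
With Δt = 2 h = 7200 s, V = ΣQ_DR · Δt = 100.0 × 7200 = 7.20 × 10^5 m³.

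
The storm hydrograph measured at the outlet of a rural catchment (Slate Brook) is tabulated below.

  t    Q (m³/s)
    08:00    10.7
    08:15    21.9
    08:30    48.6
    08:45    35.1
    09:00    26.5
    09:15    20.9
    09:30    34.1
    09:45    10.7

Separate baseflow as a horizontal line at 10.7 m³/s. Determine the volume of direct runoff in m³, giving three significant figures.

Direct-runoff ordinates (Q − Q_b): 0.0, 11.2, 37.9, 24.4, 15.8, 10.2, 23.4, 0.0 m³/s.
ΣQ_DR = 122.9 m³/s.
With Δt = 0.25 h = 900 s, V = ΣQ_DR · Δt = 122.9 × 900 = 1.11 × 10^5 m³.

V ≈ 1.11 × 10^5 m³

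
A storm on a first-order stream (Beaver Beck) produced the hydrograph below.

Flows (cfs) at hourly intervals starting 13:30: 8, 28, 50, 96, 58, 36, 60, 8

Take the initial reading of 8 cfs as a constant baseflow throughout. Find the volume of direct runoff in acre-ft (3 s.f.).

V ≈ 23.1 acre-ft

Direct-runoff ordinates (Q − Q_b): 0.0, 20.0, 42.0, 88.0, 50.0, 28.0, 52.0, 0.0 cfs.
ΣQ_DR = 280.0 cfs.
With Δt = 1 h = 3600 s, V = ΣQ_DR · Δt = 280.0 × 3600 = 1.01 × 10^6 ft³ = 23.1 acre-ft.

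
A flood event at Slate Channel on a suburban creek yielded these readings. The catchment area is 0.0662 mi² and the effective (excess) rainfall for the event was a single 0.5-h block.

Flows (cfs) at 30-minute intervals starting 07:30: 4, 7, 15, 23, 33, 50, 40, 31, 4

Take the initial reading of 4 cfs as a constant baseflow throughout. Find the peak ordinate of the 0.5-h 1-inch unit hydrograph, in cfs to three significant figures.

Direct runoff: 0.0, 3.0, 11.0, 19.0, 29.0, 46.0, 36.0, 27.0, 0.0 cfs; ΣQ_DR = 171.0 cfs, peak = 46.0 cfs.
Runoff depth d = ΣQ_DR·Δt / A = 171.0 × 1800 / (0.0662 mi²) = 2.001 in.
The 1-inch UH is the DRH scaled by (1 in)/d, so U_p = 46.0 × 1/2.001 = 23.0 cfs.

U_p ≈ 23.0 cfs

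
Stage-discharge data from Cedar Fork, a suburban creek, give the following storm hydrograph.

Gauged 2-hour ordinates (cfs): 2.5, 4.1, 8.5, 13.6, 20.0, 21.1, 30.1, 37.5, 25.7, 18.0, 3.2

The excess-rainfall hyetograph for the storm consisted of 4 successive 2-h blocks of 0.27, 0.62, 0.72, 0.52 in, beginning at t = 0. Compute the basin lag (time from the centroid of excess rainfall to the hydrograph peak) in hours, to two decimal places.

Centroid of excess rainfall: t_c = Σ P_i·t̄_i / ΣP_i = 4.3991 h (block centres at 1, 3, 5, 7 h).
Hydrograph peak occurs at t = 14 h, so basin lag t_L = 14 − 4.3991 = 9.60 h.

t_L ≈ 9.60 h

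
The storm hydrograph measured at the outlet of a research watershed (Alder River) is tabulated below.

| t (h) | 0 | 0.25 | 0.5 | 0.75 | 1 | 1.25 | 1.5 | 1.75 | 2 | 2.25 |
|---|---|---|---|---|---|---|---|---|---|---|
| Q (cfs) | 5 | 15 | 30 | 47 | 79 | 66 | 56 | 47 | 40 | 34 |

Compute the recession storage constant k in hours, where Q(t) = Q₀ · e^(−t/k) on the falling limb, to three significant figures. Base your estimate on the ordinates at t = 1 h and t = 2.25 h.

k ≈ 1.48 h

On the falling limb, Q drops from 79 to 34 cfs between t = 1 h and t = 2.25 h (Δt = 1.25 h).
k = −Δt / ln(Q₂/Q₁) = −1.25 / ln(34/79) = 1.48 h.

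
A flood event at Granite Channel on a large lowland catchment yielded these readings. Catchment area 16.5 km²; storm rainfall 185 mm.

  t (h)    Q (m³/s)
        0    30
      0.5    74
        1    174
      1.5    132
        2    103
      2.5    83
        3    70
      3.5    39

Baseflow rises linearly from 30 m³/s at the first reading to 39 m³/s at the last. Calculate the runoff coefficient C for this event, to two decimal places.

C ≈ 0.25

ΣQ_DR = 429.0 m³/s; V = ΣQ_DR·Δt = 7.722 × 10^5 m³.
Runoff depth d = V / A = 46.80 mm.
C = d / P = 46.80 / 185 = 0.25.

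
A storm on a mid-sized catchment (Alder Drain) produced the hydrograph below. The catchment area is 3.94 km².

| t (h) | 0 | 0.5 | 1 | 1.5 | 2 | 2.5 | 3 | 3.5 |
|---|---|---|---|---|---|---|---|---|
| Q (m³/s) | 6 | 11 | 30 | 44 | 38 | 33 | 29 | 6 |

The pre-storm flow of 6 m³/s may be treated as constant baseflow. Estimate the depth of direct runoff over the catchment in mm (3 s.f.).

d ≈ 68.1 mm

Direct runoff: 0.0, 5.0, 24.0, 38.0, 32.0, 27.0, 23.0, 0.0 m³/s; ΣQ_DR = 149.0 m³/s.
V = ΣQ_DR · Δt = 149.0 × 1800 s = 2.682 × 10^5 m³.
Over A = 3.94 km², depth = V / A = 68.1 mm.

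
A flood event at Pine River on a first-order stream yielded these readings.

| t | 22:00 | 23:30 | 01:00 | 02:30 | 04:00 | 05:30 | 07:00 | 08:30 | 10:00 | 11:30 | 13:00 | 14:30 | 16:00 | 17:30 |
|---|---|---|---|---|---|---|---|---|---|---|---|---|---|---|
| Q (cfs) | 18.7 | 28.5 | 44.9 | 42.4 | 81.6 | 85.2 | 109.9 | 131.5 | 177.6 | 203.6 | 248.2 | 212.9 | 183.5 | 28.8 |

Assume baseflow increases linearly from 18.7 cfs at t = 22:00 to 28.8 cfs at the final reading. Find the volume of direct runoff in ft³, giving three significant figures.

Direct-runoff ordinates (Q − Q_b): 0.00, 9.02, 24.65, 21.37, 59.79, 62.62, 86.54, 107.36, 152.68, 177.91, 221.73, 185.65, 155.48, 0.00 cfs.
ΣQ_DR = 1265 cfs.
With Δt = 1.5 h = 5400 s, V = ΣQ_DR · Δt = 1265 × 5400 = 6.83 × 10^6 ft³.

V ≈ 6.83 × 10^6 ft³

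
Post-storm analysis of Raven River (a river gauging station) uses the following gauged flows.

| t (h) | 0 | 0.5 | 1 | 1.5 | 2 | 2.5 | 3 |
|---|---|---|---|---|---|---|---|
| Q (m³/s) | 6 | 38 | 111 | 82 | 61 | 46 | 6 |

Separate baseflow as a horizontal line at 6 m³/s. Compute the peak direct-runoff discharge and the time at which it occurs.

Q_p = 105.0 m³/s at t = 1 h

Subtracting baseflow gives direct-runoff ordinates: 0.0, 32.0, 105.0, 76.0, 55.0, 40.0, 0.0 m³/s.
The maximum is 105.0 m³/s, occurring at the reading for t = 1 h.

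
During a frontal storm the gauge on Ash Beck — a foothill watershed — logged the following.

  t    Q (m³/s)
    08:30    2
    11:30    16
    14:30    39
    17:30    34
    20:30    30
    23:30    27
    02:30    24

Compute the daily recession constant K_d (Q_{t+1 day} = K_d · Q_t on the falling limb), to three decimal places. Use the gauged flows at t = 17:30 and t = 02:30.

Between t = 17:30 and t = 02:30 the flow falls from 34 to 24 m³/s over 3×3 h = 9 h.
Per-interval ratio K = (24/34)^(1/3) = 0.8904; K_d = K^(24/3) = 0.395.

K_d ≈ 0.395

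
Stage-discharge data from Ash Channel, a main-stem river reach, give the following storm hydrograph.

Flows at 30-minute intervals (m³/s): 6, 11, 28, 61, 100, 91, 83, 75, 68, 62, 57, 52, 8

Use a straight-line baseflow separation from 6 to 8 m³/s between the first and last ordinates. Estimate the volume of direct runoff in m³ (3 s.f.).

V ≈ 1.10 × 10^6 m³

Direct-runoff ordinates (Q − Q_b): 0.00, 4.83, 21.67, 54.50, 93.33, 84.17, 76.00, 67.83, 60.67, 54.50, 49.33, 44.17, 0.00 m³/s.
ΣQ_DR = 611.0 m³/s.
With Δt = 0.5 h = 1800 s, V = ΣQ_DR · Δt = 611.0 × 1800 = 1.10 × 10^6 m³.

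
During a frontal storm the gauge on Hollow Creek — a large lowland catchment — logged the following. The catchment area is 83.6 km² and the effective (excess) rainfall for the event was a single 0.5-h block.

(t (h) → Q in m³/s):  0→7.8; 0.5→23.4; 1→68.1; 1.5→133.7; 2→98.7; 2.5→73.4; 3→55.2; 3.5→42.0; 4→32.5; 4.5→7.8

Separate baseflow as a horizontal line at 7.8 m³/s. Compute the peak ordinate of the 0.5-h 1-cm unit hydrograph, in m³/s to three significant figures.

U_p ≈ 126 m³/s

Direct runoff: 0.0, 15.6, 60.3, 125.9, 90.9, 65.6, 47.4, 34.2, 24.7, 0.0 m³/s; ΣQ_DR = 464.6 m³/s, peak = 125.9 m³/s.
Runoff depth d = ΣQ_DR·Δt / A = 464.6 × 1800 / (83.6 km²) = 10.00 mm.
The 1-cm UH is the DRH scaled by (10 mm)/d, so U_p = 125.9 × 10/10.00 = 126 m³/s.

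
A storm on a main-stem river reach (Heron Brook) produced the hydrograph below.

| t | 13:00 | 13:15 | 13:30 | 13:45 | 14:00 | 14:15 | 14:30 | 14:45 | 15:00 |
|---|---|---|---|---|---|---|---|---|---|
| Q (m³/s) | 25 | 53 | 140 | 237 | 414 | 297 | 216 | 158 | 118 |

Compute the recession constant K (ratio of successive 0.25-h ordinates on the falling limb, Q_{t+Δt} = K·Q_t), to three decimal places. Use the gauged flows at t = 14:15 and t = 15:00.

K ≈ 0.735

Using the recession-limb readings at t = 14:15 and t = 15:00: Q falls from 297 to 118 m³/s over 3 intervals.
K = (Q₂/Q₁)^(1/3) = (118/297)^(1/3) = 0.735.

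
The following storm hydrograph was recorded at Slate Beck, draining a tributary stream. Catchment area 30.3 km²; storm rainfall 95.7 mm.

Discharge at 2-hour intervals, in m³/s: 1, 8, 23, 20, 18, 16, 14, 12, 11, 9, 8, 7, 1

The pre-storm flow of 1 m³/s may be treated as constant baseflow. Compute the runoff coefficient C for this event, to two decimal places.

C ≈ 0.34

ΣQ_DR = 135.0 m³/s; V = ΣQ_DR·Δt = 9.720 × 10^5 m³.
Runoff depth d = V / A = 32.08 mm.
C = d / P = 32.08 / 95.7 = 0.34.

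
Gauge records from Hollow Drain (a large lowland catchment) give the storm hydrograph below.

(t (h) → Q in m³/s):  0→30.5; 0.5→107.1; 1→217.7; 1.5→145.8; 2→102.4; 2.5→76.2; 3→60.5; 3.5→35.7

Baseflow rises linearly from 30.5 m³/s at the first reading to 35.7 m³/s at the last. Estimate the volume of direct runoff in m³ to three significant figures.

V ≈ 9.20 × 10^5 m³

Direct-runoff ordinates (Q − Q_b): 0.00, 75.86, 185.71, 113.07, 68.93, 41.99, 25.54, 0.00 m³/s.
ΣQ_DR = 511.1 m³/s.
With Δt = 0.5 h = 1800 s, V = ΣQ_DR · Δt = 511.1 × 1800 = 9.20 × 10^5 m³.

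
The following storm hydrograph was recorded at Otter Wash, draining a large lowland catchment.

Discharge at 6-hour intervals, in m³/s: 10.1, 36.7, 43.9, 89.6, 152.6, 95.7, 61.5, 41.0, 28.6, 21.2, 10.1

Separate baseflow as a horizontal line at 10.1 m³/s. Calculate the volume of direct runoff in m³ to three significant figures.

V ≈ 1.04 × 10^7 m³

Direct-runoff ordinates (Q − Q_b): 0.0, 26.6, 33.8, 79.5, 142.5, 85.6, 51.4, 30.9, 18.5, 11.1, 0.0 m³/s.
ΣQ_DR = 479.9 m³/s.
With Δt = 6 h = 21600 s, V = ΣQ_DR · Δt = 479.9 × 21600 = 1.04 × 10^7 m³.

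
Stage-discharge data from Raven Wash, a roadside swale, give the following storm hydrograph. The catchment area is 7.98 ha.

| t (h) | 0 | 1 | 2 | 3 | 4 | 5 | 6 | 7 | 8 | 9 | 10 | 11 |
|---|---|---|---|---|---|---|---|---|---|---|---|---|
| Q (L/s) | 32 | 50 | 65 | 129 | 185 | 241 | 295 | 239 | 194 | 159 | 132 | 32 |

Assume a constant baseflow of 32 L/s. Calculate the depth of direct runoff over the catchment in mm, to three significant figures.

Direct runoff: 0.0, 18.0, 33.0, 97.0, 153.0, 209.0, 263.0, 207.0, 162.0, 127.0, 100.0, 0.0 L/s; ΣQ_DR = 1369 L/s.
V = ΣQ_DR · Δt = 1369 × 3600 s = 4.928 × 10^6 L.
Over A = 7.98 ha, depth = V / A = 61.8 mm.

d ≈ 61.8 mm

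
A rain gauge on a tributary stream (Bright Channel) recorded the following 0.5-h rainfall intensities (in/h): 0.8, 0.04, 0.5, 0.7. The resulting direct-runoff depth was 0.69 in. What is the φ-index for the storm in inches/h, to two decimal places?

Only the 3 blocks with intensity above φ contribute runoff: 0.8, 0.5, 0.7 in/h.
Σ(I−φ)·Δt = d  ⇒  (0.8+0.5+0.7 − 3φ)·0.5 = 0.69
φ = (2.000 − 0.69/0.5) / 3 = 0.21 in/h.

φ ≈ 0.21 in/h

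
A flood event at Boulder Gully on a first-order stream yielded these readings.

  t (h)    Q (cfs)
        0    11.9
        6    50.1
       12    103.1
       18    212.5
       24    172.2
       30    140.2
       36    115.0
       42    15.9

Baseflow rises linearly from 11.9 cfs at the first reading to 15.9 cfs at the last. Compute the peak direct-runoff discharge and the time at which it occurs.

Subtracting baseflow gives direct-runoff ordinates: 0.00, 37.63, 90.06, 198.89, 158.01, 125.44, 99.67, 0.00 cfs.
The maximum is 198.89 cfs, occurring at the reading for t = 18 h.

Q_p = 198.89 cfs at t = 18 h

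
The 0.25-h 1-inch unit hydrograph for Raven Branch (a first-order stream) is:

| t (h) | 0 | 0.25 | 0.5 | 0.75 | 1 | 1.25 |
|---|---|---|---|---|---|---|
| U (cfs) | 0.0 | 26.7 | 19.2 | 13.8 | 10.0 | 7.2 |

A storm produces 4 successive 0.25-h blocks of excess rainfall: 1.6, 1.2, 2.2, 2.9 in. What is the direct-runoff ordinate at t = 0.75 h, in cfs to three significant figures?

Q ≈ 104 cfs

By discrete convolution, Q_j = Σ (P_i / 1 in) · U_{j−i}.
At t = 0.75 h (j=3): Q = (1.6/1)·13.8 + (1.2/1)·19.2 + (2.2/1)·26.7 + (2.9/1)·0.0 = 104 cfs.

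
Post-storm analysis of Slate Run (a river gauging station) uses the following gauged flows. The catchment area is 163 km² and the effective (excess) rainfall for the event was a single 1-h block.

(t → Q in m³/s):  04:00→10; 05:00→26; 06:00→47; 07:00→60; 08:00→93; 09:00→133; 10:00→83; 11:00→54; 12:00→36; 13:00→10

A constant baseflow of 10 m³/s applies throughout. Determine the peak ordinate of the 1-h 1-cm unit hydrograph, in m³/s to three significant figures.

U_p ≈ 123 m³/s

Direct runoff: 0.0, 16.0, 37.0, 50.0, 83.0, 123.0, 73.0, 44.0, 26.0, 0.0 m³/s; ΣQ_DR = 452.0 m³/s, peak = 123.0 m³/s.
Runoff depth d = ΣQ_DR·Δt / A = 452.0 × 3600 / (163 km²) = 9.983 mm.
The 1-cm UH is the DRH scaled by (10 mm)/d, so U_p = 123.0 × 10/9.983 = 123 m³/s.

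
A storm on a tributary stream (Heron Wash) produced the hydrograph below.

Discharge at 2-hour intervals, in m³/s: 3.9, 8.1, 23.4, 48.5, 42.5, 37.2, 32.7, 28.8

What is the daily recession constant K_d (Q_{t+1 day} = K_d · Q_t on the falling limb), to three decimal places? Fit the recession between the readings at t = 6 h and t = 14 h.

Between t = 6 h and t = 14 h the flow falls from 48.5 to 28.8 m³/s over 4×2 h = 8 h.
Per-interval ratio K = (28.8/48.5)^(1/4) = 0.8778; K_d = K^(24/2) = 0.209.

K_d ≈ 0.209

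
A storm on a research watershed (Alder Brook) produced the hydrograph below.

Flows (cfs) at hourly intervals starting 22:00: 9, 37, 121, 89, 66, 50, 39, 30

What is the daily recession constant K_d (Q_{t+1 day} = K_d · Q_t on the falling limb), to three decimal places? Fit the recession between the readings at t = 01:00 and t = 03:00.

K_d ≈ 0.001

Between t = 01:00 and t = 03:00 the flow falls from 89 to 50 cfs over 2×1 h = 2 h.
Per-interval ratio K = (50/89)^(1/2) = 0.7495; K_d = K^(24/1) = 0.001.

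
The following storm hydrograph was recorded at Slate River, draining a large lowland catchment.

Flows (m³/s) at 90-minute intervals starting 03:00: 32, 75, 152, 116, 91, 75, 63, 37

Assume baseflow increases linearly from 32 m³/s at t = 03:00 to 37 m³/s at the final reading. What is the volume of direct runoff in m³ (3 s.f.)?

Direct-runoff ordinates (Q − Q_b): 0.00, 42.29, 118.57, 81.86, 56.14, 39.43, 26.71, 0.00 m³/s.
ΣQ_DR = 365.0 m³/s.
With Δt = 1.5 h = 5400 s, V = ΣQ_DR · Δt = 365.0 × 5400 = 1.97 × 10^6 m³.

V ≈ 1.97 × 10^6 m³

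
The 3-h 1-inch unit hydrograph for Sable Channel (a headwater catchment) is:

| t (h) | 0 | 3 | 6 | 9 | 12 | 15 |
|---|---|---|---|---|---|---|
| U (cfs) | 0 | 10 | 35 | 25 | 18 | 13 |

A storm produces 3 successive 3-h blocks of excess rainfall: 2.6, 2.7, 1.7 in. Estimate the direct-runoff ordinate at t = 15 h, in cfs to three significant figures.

By discrete convolution, Q_j = Σ (P_i / 1 in) · U_{j−i}.
At t = 15 h (j=5): Q = (2.6/1)·13 + (2.7/1)·18 + (1.7/1)·25 = 125 cfs.

Q ≈ 125 cfs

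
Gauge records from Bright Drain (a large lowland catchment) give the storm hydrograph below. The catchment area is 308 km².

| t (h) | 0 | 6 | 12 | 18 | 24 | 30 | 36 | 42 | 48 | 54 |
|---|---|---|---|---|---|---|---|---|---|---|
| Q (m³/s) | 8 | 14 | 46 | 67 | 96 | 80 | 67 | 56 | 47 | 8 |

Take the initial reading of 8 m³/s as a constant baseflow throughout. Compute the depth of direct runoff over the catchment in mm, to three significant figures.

Direct runoff: 0.0, 6.0, 38.0, 59.0, 88.0, 72.0, 59.0, 48.0, 39.0, 0.0 m³/s; ΣQ_DR = 409.0 m³/s.
V = ΣQ_DR · Δt = 409.0 × 21600 s = 8.834 × 10^6 m³.
Over A = 308 km², depth = V / A = 28.7 mm.

d ≈ 28.7 mm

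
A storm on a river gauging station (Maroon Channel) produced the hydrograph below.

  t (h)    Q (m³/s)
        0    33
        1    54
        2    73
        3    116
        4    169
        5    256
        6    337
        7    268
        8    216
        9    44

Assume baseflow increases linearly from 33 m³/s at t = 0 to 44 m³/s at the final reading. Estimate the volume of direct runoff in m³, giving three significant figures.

V ≈ 4.25 × 10^6 m³

Direct-runoff ordinates (Q − Q_b): 0.00, 19.78, 37.56, 79.33, 131.11, 216.89, 296.67, 226.44, 173.22, 0.00 m³/s.
ΣQ_DR = 1181 m³/s.
With Δt = 1 h = 3600 s, V = ΣQ_DR · Δt = 1181 × 3600 = 4.25 × 10^6 m³.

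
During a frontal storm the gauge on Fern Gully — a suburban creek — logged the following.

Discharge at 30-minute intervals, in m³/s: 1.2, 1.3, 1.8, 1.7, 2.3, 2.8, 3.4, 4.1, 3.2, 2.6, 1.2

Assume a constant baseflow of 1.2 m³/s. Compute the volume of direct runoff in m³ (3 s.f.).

Direct-runoff ordinates (Q − Q_b): 0.0, 0.1, 0.6, 0.5, 1.1, 1.6, 2.2, 2.9, 2.0, 1.4, 0.0 m³/s.
ΣQ_DR = 12.40 m³/s.
With Δt = 0.5 h = 1800 s, V = ΣQ_DR · Δt = 12.40 × 1800 = 22300 m³.

V ≈ 22300 m³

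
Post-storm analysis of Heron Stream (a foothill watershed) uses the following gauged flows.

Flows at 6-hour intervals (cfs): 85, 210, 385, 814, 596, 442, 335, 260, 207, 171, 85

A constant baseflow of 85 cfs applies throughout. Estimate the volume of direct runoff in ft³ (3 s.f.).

Direct-runoff ordinates (Q − Q_b): 0.0, 125.0, 300.0, 729.0, 511.0, 357.0, 250.0, 175.0, 122.0, 86.0, 0.0 cfs.
ΣQ_DR = 2655 cfs.
With Δt = 6 h = 21600 s, V = ΣQ_DR · Δt = 2655 × 21600 = 5.73 × 10^7 ft³.

V ≈ 5.73 × 10^7 ft³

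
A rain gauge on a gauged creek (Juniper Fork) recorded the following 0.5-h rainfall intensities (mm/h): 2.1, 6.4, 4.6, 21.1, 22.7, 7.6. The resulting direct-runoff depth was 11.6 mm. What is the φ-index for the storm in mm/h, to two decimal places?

φ ≈ 10.30 mm/h

Only the 2 blocks with intensity above φ contribute runoff: 21.1, 22.7 mm/h.
Σ(I−φ)·Δt = d  ⇒  (21.1+22.7 − 2φ)·0.5 = 11.6
φ = (43.80 − 11.6/0.5) / 2 = 10.30 mm/h.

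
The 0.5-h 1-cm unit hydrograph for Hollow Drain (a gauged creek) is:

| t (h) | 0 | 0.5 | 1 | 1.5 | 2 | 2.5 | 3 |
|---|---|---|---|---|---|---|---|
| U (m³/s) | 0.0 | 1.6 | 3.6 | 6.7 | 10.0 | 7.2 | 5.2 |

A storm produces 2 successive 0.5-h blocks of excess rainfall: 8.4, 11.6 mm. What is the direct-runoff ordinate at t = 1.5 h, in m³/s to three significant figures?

By discrete convolution, Q_j = Σ (P_i / 10 mm) · U_{j−i}.
At t = 1.5 h (j=3): Q = (8.4/10)·6.7 + (11.6/10)·3.6 = 9.80 m³/s.

Q ≈ 9.80 m³/s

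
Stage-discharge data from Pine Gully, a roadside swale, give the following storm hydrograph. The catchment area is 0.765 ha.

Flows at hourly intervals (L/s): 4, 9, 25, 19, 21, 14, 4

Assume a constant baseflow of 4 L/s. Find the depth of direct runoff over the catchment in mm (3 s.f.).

Direct runoff: 0.0, 5.0, 21.0, 15.0, 17.0, 10.0, 0.0 L/s; ΣQ_DR = 68.00 L/s.
V = ΣQ_DR · Δt = 68.00 × 3600 s = 2.448 × 10^5 L.
Over A = 0.765 ha, depth = V / A = 32.0 mm.

d ≈ 32.0 mm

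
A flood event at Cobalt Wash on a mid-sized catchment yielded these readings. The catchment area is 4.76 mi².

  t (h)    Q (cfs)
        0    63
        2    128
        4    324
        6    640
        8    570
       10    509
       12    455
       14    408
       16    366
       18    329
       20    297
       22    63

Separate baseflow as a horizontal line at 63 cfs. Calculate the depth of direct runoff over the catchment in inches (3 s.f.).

Direct runoff: 0.0, 65.0, 261.0, 577.0, 507.0, 446.0, 392.0, 345.0, 303.0, 266.0, 234.0, 0.0 cfs; ΣQ_DR = 3396 cfs.
V = ΣQ_DR · Δt = 3396 × 7200 s = 2.445 × 10^7 ft³.
Over A = 4.76 mi², depth = V / A = 2.21 in.

d ≈ 2.21 in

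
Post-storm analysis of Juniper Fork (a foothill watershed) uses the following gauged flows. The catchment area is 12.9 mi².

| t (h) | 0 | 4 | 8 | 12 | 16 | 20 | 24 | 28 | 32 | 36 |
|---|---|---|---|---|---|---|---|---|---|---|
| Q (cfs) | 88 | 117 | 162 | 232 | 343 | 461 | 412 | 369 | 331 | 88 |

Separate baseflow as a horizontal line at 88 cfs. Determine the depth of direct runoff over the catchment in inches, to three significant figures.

Direct runoff: 0.0, 29.0, 74.0, 144.0, 255.0, 373.0, 324.0, 281.0, 243.0, 0.0 cfs; ΣQ_DR = 1723 cfs.
V = ΣQ_DR · Δt = 1723 × 14400 s = 2.481 × 10^7 ft³.
Over A = 12.9 mi², depth = V / A = 0.828 in.

d ≈ 0.828 in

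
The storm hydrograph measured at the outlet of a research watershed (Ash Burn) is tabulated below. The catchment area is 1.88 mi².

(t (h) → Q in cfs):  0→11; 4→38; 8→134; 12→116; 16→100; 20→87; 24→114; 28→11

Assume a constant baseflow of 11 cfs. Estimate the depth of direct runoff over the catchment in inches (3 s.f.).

d ≈ 1.72 in

Direct runoff: 0.0, 27.0, 123.0, 105.0, 89.0, 76.0, 103.0, 0.0 cfs; ΣQ_DR = 523.0 cfs.
V = ΣQ_DR · Δt = 523.0 × 14400 s = 7.531 × 10^6 ft³.
Over A = 1.88 mi², depth = V / A = 1.72 in.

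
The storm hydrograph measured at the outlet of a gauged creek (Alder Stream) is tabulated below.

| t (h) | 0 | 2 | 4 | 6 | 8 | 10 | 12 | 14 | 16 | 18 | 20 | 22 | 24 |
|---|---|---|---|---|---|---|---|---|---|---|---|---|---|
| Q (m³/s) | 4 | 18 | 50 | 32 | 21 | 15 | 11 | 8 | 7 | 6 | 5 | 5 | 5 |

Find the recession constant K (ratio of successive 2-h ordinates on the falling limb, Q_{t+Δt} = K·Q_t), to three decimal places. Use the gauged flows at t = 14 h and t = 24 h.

K ≈ 0.910

Using the recession-limb readings at t = 14 h and t = 24 h: Q falls from 8 to 5 m³/s over 5 intervals.
K = (Q₂/Q₁)^(1/5) = (5/8)^(1/5) = 0.910.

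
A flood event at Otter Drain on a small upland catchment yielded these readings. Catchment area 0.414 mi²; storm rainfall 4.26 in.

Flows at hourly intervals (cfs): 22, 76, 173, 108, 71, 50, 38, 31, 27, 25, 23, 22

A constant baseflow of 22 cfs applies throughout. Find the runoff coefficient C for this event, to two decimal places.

ΣQ_DR = 402.0 cfs; V = ΣQ_DR·Δt = 1.447 × 10^6 ft³.
Runoff depth d = V / A = 1.505 in.
C = d / P = 1.505 / 4.26 = 0.35.

C ≈ 0.35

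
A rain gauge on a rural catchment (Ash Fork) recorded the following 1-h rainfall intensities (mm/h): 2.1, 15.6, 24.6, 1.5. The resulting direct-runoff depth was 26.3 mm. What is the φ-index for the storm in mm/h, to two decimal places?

φ ≈ 6.95 mm/h

Only the 2 blocks with intensity above φ contribute runoff: 15.6, 24.6 mm/h.
Σ(I−φ)·Δt = d  ⇒  (15.6+24.6 − 2φ)·1 = 26.3
φ = (40.20 − 26.3/1) / 2 = 6.95 mm/h.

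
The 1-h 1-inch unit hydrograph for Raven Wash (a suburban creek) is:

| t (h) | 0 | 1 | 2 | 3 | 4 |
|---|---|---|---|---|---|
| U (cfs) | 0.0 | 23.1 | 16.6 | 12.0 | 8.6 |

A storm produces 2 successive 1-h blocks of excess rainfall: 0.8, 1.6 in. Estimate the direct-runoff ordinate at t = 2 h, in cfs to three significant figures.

By discrete convolution, Q_j = Σ (P_i / 1 in) · U_{j−i}.
At t = 2 h (j=2): Q = (0.8/1)·16.6 + (1.6/1)·23.1 = 50.2 cfs.

Q ≈ 50.2 cfs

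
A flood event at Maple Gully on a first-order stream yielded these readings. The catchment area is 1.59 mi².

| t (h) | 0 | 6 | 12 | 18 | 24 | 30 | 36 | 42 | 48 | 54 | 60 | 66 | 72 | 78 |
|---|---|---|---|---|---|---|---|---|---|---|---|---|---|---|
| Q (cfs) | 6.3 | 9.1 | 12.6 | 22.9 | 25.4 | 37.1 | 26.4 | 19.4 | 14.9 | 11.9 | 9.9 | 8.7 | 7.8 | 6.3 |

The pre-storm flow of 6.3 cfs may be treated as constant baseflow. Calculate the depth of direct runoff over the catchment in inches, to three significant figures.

Direct runoff: 0.0, 2.8, 6.3, 16.6, 19.1, 30.8, 20.1, 13.1, 8.6, 5.6, 3.6, 2.4, 1.5, 0.0 cfs; ΣQ_DR = 130.5 cfs.
V = ΣQ_DR · Δt = 130.5 × 21600 s = 2.819 × 10^6 ft³.
Over A = 1.59 mi², depth = V / A = 0.763 in.

d ≈ 0.763 in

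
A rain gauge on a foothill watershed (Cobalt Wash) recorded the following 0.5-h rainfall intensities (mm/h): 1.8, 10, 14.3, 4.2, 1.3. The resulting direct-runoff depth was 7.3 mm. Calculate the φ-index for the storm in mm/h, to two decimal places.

φ ≈ 4.85 mm/h

Only the 2 blocks with intensity above φ contribute runoff: 10, 14.3 mm/h.
Σ(I−φ)·Δt = d  ⇒  (10+14.3 − 2φ)·0.5 = 7.3
φ = (24.30 − 7.3/0.5) / 2 = 4.85 mm/h.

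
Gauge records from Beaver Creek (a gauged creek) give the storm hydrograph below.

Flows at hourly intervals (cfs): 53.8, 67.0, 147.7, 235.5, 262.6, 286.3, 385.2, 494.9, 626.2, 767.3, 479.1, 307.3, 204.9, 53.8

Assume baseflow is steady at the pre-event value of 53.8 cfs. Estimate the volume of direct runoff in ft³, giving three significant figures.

Direct-runoff ordinates (Q − Q_b): 0.0, 13.2, 93.9, 181.7, 208.8, 232.5, 331.4, 441.1, 572.4, 713.5, 425.3, 253.5, 151.1, 0.0 cfs.
ΣQ_DR = 3618 cfs.
With Δt = 1 h = 3600 s, V = ΣQ_DR · Δt = 3618 × 3600 = 1.30 × 10^7 ft³.

V ≈ 1.30 × 10^7 ft³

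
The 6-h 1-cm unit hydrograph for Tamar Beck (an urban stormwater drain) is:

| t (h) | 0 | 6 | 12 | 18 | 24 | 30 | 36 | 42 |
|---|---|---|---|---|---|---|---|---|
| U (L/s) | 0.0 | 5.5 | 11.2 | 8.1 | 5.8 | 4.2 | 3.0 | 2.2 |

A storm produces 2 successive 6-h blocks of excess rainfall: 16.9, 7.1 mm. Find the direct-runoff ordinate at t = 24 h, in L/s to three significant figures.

By discrete convolution, Q_j = Σ (P_i / 10 mm) · U_{j−i}.
At t = 24 h (j=4): Q = (16.9/10)·5.8 + (7.1/10)·8.1 = 15.6 L/s.

Q ≈ 15.6 L/s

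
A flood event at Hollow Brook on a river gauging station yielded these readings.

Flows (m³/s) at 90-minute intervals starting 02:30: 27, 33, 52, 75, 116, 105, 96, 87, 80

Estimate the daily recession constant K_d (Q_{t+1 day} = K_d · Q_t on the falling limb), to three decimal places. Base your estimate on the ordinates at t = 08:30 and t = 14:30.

Between t = 08:30 and t = 14:30 the flow falls from 116 to 80 m³/s over 4×1.5 h = 6 h.
Per-interval ratio K = (80/116)^(1/4) = 0.9113; K_d = K^(24/1.5) = 0.226.

K_d ≈ 0.226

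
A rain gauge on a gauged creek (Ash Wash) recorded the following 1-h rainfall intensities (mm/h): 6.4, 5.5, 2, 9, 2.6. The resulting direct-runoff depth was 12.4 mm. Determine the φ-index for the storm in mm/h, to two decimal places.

φ ≈ 2.83 mm/h

Only the 3 blocks with intensity above φ contribute runoff: 6.4, 5.5, 9 mm/h.
Σ(I−φ)·Δt = d  ⇒  (6.4+5.5+9 − 3φ)·1 = 12.4
φ = (20.90 − 12.4/1) / 3 = 2.83 mm/h.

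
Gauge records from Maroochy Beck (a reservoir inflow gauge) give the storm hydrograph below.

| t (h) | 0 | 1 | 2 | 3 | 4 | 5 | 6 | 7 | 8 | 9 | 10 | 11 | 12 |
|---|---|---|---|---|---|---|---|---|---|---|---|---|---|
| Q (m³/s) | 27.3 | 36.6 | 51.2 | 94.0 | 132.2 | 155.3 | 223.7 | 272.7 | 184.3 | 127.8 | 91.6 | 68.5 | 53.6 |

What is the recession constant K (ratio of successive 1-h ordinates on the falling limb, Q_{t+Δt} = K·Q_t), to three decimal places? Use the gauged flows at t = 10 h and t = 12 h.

Using the recession-limb readings at t = 10 h and t = 12 h: Q falls from 91.6 to 53.6 m³/s over 2 intervals.
K = (Q₂/Q₁)^(1/2) = (53.6/91.6)^(1/2) = 0.765.

K ≈ 0.765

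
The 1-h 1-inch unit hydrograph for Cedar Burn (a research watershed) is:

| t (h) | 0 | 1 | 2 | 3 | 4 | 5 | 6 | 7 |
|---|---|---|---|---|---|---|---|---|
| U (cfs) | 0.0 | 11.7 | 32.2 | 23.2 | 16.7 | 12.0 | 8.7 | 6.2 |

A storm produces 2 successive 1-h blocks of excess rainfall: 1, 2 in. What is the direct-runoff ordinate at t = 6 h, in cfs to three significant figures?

By discrete convolution, Q_j = Σ (P_i / 1 in) · U_{j−i}.
At t = 6 h (j=6): Q = (1/1)·8.7 + (2/1)·12.0 = 32.7 cfs.

Q ≈ 32.7 cfs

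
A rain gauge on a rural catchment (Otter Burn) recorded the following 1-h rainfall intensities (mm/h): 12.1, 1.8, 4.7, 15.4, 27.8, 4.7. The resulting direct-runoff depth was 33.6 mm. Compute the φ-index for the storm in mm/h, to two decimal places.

Only the 3 blocks with intensity above φ contribute runoff: 12.1, 15.4, 27.8 mm/h.
Σ(I−φ)·Δt = d  ⇒  (12.1+15.4+27.8 − 3φ)·1 = 33.6
φ = (55.30 − 33.6/1) / 3 = 7.23 mm/h.

φ ≈ 7.23 mm/h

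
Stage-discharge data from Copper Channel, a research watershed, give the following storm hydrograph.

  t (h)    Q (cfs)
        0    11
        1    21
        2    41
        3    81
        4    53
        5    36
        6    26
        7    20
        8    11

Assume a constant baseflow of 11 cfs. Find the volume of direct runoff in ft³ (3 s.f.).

Direct-runoff ordinates (Q − Q_b): 0.0, 10.0, 30.0, 70.0, 42.0, 25.0, 15.0, 9.0, 0.0 cfs.
ΣQ_DR = 201.0 cfs.
With Δt = 1 h = 3600 s, V = ΣQ_DR · Δt = 201.0 × 3600 = 7.24 × 10^5 ft³.

V ≈ 7.24 × 10^5 ft³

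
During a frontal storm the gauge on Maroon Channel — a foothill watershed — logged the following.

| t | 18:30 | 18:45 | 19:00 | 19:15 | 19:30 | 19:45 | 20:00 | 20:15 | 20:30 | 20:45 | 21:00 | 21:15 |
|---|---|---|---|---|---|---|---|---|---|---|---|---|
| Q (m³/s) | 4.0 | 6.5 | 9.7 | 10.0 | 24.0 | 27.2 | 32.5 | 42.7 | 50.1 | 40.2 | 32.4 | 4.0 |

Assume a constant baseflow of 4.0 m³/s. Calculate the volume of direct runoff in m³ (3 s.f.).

V ≈ 2.12 × 10^5 m³

Direct-runoff ordinates (Q − Q_b): 0.0, 2.5, 5.7, 6.0, 20.0, 23.2, 28.5, 38.7, 46.1, 36.2, 28.4, 0.0 m³/s.
ΣQ_DR = 235.3 m³/s.
With Δt = 0.25 h = 900 s, V = ΣQ_DR · Δt = 235.3 × 900 = 2.12 × 10^5 m³.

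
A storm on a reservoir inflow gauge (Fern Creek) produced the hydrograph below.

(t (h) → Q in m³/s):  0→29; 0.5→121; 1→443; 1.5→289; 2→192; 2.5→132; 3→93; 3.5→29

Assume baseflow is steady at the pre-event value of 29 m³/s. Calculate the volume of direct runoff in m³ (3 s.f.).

Direct-runoff ordinates (Q − Q_b): 0.0, 92.0, 414.0, 260.0, 163.0, 103.0, 64.0, 0.0 m³/s.
ΣQ_DR = 1096 m³/s.
With Δt = 0.5 h = 1800 s, V = ΣQ_DR · Δt = 1096 × 1800 = 1.97 × 10^6 m³.

V ≈ 1.97 × 10^6 m³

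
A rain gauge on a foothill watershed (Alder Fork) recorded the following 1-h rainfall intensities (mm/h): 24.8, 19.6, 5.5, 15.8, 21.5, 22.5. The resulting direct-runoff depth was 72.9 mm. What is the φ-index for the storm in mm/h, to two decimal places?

Only the 5 blocks with intensity above φ contribute runoff: 24.8, 19.6, 15.8, 21.5, 22.5 mm/h.
Σ(I−φ)·Δt = d  ⇒  (24.8+19.6+15.8+21.5+22.5 − 5φ)·1 = 72.9
φ = (104.2 − 72.9/1) / 5 = 6.26 mm/h.

φ ≈ 6.26 mm/h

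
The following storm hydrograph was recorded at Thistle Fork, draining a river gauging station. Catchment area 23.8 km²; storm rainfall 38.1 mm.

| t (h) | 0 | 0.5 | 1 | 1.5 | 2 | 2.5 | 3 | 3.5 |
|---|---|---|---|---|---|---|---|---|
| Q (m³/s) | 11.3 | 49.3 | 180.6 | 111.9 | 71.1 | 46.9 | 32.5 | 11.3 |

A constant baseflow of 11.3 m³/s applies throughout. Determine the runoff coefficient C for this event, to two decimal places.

C ≈ 0.84

ΣQ_DR = 424.5 m³/s; V = ΣQ_DR·Δt = 7.641 × 10^5 m³.
Runoff depth d = V / A = 32.11 mm.
C = d / P = 32.11 / 38.1 = 0.84.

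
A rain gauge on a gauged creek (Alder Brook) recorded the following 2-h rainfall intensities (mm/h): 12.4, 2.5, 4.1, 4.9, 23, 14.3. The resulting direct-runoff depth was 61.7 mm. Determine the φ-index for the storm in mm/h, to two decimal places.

φ ≈ 6.28 mm/h

Only the 3 blocks with intensity above φ contribute runoff: 12.4, 23, 14.3 mm/h.
Σ(I−φ)·Δt = d  ⇒  (12.4+23+14.3 − 3φ)·2 = 61.7
φ = (49.70 − 61.7/2) / 3 = 6.28 mm/h.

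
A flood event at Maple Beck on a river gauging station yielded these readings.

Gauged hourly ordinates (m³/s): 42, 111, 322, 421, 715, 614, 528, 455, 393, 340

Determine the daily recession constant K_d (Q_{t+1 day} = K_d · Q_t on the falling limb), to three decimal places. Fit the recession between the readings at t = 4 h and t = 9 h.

Between t = 4 h and t = 9 h the flow falls from 715 to 340 m³/s over 5×1 h = 5 h.
Per-interval ratio K = (340/715)^(1/5) = 0.8619; K_d = K^(24/1) = 0.028.

K_d ≈ 0.028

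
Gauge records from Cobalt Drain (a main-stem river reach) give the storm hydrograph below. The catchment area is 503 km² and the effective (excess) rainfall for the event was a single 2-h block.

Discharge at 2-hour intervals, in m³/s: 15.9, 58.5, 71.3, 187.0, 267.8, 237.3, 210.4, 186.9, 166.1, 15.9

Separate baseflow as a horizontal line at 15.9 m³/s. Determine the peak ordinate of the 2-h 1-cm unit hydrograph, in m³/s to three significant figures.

Direct runoff: 0.0, 42.6, 55.4, 171.1, 251.9, 221.4, 194.5, 171.0, 150.2, 0.0 m³/s; ΣQ_DR = 1258 m³/s, peak = 251.9 m³/s.
Runoff depth d = ΣQ_DR·Δt / A = 1258 × 7200 / (503 km²) = 18.01 mm.
The 1-cm UH is the DRH scaled by (10 mm)/d, so U_p = 251.9 × 10/18.01 = 140 m³/s.

U_p ≈ 140 m³/s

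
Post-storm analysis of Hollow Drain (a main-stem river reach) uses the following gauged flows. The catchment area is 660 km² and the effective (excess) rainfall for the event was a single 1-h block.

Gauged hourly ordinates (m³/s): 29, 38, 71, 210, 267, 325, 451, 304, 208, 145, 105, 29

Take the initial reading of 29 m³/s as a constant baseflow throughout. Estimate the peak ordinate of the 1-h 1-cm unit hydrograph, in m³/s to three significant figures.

Direct runoff: 0.0, 9.0, 42.0, 181.0, 238.0, 296.0, 422.0, 275.0, 179.0, 116.0, 76.0, 0.0 m³/s; ΣQ_DR = 1834 m³/s, peak = 422.0 m³/s.
Runoff depth d = ΣQ_DR·Δt / A = 1834 × 3600 / (660 km²) = 10.00 mm.
The 1-cm UH is the DRH scaled by (10 mm)/d, so U_p = 422.0 × 10/10.00 = 422 m³/s.

U_p ≈ 422 m³/s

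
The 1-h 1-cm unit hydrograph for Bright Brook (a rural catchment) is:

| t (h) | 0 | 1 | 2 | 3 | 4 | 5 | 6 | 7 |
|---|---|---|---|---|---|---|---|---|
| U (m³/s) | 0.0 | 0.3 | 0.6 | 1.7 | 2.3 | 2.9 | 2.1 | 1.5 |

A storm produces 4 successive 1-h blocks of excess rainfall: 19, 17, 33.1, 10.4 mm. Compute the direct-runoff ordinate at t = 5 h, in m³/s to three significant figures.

Q ≈ 15.7 m³/s

By discrete convolution, Q_j = Σ (P_i / 10 mm) · U_{j−i}.
At t = 5 h (j=5): Q = (19/10)·2.9 + (17/10)·2.3 + (33.1/10)·1.7 + (10.4/10)·0.6 = 15.7 m³/s.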